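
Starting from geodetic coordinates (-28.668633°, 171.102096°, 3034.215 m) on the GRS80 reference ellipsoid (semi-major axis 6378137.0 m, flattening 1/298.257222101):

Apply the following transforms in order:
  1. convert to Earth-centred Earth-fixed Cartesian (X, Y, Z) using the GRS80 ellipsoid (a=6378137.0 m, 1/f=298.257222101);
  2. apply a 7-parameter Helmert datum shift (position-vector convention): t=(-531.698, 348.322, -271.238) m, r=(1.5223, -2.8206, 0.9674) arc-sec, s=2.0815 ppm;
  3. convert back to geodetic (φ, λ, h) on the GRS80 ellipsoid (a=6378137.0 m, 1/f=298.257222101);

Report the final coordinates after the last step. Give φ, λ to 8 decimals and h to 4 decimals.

start: φ=-28.668633°, λ=171.102096°, h=3034.215 m
→ ECEF (a=6378137.000, f=1/298.257222101): X=-5535781.0553, Y=866672.7039, Z=-3043183.8932
→ Helmert 7p (PV): X=-5536286.7262, Y=867019.3263, Z=-3043530.7693
→ geod (Bowring, a=6378137.000): φ=-28.66898429°, λ=171.09939431°, h=3686.0138 m

φ=-28.66898429°, λ=171.09939431°, h=3686.0138 m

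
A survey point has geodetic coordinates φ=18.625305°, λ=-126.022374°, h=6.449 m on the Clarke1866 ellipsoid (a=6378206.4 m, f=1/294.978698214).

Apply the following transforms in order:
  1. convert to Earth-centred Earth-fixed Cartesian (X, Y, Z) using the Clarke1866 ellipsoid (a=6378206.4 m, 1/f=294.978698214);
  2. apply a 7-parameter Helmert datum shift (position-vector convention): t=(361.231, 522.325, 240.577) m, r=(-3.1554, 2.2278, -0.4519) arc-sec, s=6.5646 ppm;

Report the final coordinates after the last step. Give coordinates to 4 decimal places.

start: φ=18.625305°, λ=-126.022374°, h=6.449 m
→ ECEF (a=6378206.400, f=1/294.978698214): X=-3555810.6491, Y=-4890136.6095, Z=2023970.6690
→ Helmert 7p (PV): X=-3555461.6139, Y=-4889607.6333, Z=2024337.7469

X=-3555461.6139 m, Y=-4889607.6333 m, Z=2024337.7469 m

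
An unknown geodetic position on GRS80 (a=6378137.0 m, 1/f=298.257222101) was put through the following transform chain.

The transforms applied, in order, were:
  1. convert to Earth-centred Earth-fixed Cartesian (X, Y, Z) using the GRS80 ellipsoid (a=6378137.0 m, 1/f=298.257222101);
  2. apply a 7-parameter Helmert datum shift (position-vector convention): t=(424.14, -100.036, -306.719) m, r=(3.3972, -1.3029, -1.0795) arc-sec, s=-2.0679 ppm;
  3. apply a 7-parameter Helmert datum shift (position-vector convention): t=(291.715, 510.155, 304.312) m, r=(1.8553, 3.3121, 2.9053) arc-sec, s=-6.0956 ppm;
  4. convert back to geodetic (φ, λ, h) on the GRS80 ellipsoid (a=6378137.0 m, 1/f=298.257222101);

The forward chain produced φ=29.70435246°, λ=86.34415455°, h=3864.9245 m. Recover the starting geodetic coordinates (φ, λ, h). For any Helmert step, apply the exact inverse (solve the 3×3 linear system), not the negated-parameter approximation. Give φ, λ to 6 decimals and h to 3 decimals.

start: φ=29.704352°, λ=86.344155°, h=3864.925 m
→ ECEF (a=6378137.000, f=1/298.257222101): X=353753.8515, Y=5536636.9151, Z=3143864.9177
→ Helmert⁻¹: X=353491.7925, Y=5536183.8026, Z=3143535.6473
→ Helmert⁻¹: X=353059.2657, Y=5536348.9128, Z=3143755.4532
→ geod (Bowring, a=6378137.000): φ=29.70497700°, λ=86.35112400°, h=3522.6010 m

φ=29.704977°, λ=86.351124°, h=3522.601 m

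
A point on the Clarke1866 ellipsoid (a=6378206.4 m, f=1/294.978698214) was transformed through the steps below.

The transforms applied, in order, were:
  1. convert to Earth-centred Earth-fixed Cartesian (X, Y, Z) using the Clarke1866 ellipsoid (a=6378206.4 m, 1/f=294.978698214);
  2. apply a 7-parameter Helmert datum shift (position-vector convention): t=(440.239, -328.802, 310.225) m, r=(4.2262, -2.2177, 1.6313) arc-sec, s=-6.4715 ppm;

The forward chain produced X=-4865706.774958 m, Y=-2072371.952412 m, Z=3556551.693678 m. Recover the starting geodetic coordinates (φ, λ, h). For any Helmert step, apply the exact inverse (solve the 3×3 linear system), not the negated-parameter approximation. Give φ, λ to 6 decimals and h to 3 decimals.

φ=34.098030°, λ=-156.936336°, h=1941.998 m

start: X=-4865706.7750, Y=-2072371.9524, Z=3556551.6937 m
→ Helmert⁻¹: X=-4866156.6550, Y=-2071945.2075, Z=3556359.2551
→ geod (Bowring, a=6378206.400): φ=34.09803000°, λ=-156.93633600°, h=1941.9980 m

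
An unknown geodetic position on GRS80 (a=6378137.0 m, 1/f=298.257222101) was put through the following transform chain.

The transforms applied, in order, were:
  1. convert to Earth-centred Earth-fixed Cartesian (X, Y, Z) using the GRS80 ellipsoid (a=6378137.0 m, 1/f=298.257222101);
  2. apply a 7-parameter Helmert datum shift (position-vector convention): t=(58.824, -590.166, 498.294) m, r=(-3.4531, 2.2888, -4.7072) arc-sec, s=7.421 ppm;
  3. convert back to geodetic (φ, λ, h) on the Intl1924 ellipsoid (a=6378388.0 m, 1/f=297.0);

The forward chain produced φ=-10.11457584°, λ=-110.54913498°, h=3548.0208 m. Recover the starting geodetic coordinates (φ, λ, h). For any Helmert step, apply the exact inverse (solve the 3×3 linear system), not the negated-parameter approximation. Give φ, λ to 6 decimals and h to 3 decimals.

start: φ=-10.114576°, λ=-110.549135°, h=3548.021 m
→ ECEF (a=6378388.000, f=1/297.0): X=-2205540.3094, Y=-5883599.0928, Z=-1113362.5043
→ Helmert⁻¹: X=-2205436.1479, Y=-5882996.9507, Z=-1113975.4927
→ geod (Bowring, a=6378137.000): φ=-10.12069700°, λ=-110.55017300°, h=3312.8410 m

φ=-10.120697°, λ=-110.550173°, h=3312.841 m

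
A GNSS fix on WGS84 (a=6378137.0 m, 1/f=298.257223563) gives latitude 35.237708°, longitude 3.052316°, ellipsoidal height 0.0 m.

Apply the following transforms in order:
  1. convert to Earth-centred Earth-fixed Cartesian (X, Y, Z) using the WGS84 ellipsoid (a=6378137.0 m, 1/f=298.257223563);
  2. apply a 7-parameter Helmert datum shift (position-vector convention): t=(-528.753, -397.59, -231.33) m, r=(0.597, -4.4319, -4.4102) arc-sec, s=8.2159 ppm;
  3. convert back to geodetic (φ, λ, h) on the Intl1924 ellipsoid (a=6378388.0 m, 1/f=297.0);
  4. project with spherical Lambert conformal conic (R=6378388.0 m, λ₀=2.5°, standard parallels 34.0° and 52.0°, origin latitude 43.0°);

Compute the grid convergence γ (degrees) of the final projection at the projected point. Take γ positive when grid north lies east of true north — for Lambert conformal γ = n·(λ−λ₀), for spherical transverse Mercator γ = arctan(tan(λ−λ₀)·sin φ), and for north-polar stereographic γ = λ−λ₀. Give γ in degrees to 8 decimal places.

start: φ=35.237708°, λ=3.052316°, h=0.000 m
→ ECEF (a=6378137.000, f=1/298.257223563): X=5207857.0042, Y=277700.7342, Z=3659438.1305
→ Helmert 7p (PV): X=5207298.3470, Y=277183.4826, Z=3659349.5692
→ geod (Bowring, a=6378388.000): φ=35.24087593°, λ=3.04696765°, h=-749.8612 m
→ into lcc (λ₀=2.5°): φ=35.24087593°, λ−λ₀=0.54696765°
convergence γ = 0.37458882°

0.37458882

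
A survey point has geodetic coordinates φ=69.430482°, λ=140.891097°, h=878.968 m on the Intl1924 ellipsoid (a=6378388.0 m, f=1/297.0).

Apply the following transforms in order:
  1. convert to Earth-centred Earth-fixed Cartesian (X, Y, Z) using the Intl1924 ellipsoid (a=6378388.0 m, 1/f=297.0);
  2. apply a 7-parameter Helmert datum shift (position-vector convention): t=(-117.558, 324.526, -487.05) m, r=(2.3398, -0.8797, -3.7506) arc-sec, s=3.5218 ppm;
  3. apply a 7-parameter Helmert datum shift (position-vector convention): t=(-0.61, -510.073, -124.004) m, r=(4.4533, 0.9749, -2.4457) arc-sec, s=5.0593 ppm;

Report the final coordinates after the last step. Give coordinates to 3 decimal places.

X=-1744378.578 m, Y=1417679.850 m, Z=5949462.881 m

start: φ=69.430482°, λ=140.891097°, h=878.968 m
→ ECEF (a=6378388.000, f=1/297.0): X=-1744290.7866, Y=1417996.7734, Z=5949975.3679
→ Helmert 7p (PV): X=-1744414.0797, Y=1418290.5157, Z=5949517.9186
→ Helmert 7p (PV): X=-1744378.5781, Y=1417679.8501, Z=5949462.8813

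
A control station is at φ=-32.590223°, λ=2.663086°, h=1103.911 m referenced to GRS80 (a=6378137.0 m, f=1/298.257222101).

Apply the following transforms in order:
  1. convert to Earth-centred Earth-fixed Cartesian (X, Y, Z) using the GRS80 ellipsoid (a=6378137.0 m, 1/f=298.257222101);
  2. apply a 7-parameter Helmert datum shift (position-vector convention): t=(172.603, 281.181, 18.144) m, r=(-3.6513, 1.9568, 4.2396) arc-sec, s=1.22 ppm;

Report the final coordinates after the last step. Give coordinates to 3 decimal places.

start: φ=-32.590223°, λ=2.663086°, h=1103.911 m
→ ECEF (a=6378137.000, f=1/298.257222101): X=5374208.9568, Y=249971.2193, Z=-3416352.0021
→ Helmert 7p (PV): X=5374350.5680, Y=250302.6914, Z=-3416393.4353

X=5374350.568 m, Y=250302.691 m, Z=-3416393.435 m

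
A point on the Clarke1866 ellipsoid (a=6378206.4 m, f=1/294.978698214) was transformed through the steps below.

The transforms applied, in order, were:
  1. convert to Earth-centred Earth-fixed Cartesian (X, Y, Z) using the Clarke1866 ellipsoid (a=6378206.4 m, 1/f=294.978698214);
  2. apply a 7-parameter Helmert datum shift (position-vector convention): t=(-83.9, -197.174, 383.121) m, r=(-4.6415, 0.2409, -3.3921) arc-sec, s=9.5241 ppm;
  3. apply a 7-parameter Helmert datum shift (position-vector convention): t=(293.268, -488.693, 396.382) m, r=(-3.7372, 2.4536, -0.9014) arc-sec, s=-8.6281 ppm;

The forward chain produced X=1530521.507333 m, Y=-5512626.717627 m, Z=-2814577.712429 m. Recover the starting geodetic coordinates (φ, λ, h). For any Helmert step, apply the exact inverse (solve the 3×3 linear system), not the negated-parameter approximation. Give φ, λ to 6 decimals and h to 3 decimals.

φ=-26.360979°, λ=-74.481587°, h=1724.577 m

start: X=1530521.5073, Y=-5512626.7176, Z=-2814577.7124 m
→ Helmert⁻¹: X=1530299.0175, Y=-5512127.8918, Z=-2815080.0503
→ Helmert⁻¹: X=1530462.2738, Y=-5511789.6957, Z=-2815558.5991
→ geod (Bowring, a=6378206.400): φ=-26.36097900°, λ=-74.48158700°, h=1724.5770 m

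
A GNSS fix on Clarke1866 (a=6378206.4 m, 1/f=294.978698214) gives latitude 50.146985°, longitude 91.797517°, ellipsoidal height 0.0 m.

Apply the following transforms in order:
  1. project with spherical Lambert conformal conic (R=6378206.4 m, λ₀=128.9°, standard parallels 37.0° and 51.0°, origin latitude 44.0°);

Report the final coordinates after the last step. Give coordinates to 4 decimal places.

start: φ=50.146985°, λ=91.797517°, h=0.000 m
→ lcc (R=6378206.4, λ₀=128.9°): E=-2553404.4834, N=1266136.6290

E=-2553404.4834 m, N=1266136.6290 m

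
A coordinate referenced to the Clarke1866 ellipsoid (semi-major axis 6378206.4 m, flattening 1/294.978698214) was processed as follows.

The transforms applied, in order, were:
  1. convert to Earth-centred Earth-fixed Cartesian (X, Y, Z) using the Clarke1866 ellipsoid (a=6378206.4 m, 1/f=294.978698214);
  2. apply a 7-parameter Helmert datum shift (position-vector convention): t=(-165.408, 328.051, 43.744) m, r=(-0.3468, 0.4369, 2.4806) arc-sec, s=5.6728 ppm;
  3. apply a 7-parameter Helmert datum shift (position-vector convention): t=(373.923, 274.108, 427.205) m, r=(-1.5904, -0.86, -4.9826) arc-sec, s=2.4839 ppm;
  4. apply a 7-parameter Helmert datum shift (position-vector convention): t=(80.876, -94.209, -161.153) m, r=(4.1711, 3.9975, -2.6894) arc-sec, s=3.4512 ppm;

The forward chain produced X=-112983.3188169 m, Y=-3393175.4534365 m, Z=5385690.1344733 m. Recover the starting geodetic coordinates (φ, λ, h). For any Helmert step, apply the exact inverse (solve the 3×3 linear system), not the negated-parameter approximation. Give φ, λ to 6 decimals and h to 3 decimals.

φ=57.943663°, λ=-91.911846°, h=3707.507 m

start: X=-112983.3188, Y=-3393175.4534, Z=5385690.1345 m
→ Helmert⁻¹: X=-113123.9462, Y=-3392962.0953, Z=5385899.1202
→ Helmert⁻¹: X=-113393.1643, Y=-3393272.0382, Z=5385432.8473
→ Helmert⁻¹: X=-113279.3333, Y=-3393588.5304, Z=5385352.6075
→ geod (Bowring, a=6378206.400): φ=57.94366300°, λ=-91.91184600°, h=3707.5070 m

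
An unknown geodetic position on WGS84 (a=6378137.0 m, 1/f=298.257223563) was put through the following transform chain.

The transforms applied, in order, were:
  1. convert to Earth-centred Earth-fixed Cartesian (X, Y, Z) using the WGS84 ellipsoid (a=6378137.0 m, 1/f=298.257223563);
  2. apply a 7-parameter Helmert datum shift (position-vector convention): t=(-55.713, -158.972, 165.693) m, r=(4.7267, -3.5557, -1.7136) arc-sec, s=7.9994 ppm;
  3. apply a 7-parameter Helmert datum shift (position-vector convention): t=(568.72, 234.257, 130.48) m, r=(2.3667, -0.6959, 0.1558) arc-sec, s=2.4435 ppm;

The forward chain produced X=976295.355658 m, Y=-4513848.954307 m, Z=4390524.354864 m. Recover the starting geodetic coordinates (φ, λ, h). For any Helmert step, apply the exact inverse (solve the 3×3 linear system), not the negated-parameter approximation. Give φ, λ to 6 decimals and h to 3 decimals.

start: X=976295.3557, Y=-4513848.9543, Z=4390524.3549 m
→ Helmert⁻¹: X=975735.6544, Y=-4514022.5420, Z=4390431.6493
→ Helmert⁻¹: X=975896.7432, Y=-4513718.7474, Z=4390317.4490
→ geod (Bowring, a=6378137.000): φ=43.74419400°, λ=-77.80004600°, h=3927.0330 m

φ=43.744194°, λ=-77.800046°, h=3927.033 m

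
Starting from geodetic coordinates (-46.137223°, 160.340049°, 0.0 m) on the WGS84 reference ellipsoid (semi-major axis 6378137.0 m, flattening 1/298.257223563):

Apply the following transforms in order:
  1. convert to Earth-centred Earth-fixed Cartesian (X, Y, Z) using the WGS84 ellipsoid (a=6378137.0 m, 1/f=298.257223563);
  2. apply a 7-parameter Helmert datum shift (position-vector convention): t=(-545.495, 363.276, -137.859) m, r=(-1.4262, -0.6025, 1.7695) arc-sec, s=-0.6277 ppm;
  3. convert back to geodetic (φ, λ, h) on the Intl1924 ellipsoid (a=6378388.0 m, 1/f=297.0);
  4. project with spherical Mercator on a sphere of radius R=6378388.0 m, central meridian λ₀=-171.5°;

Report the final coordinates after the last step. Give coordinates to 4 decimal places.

start: φ=-46.137223°, λ=160.340049°, h=0.000 m
→ ECEF (a=6378137.000, f=1/298.257223563): X=-4169248.1886, Y=1489519.9366, Z=-4575829.8085
→ Helmert 7p (PV): X=-4169790.4788, Y=1489814.8714, Z=-4575987.2728
→ geod (Bowring, a=6378388.000): φ=-46.13507011°, λ=160.33881592°, h=332.5814 m
→ merc (R=6378388.0, λ₀=-171.5°): E=-3135012.0400, N=-5802249.1107

E=-3135012.0400 m, N=-5802249.1107 m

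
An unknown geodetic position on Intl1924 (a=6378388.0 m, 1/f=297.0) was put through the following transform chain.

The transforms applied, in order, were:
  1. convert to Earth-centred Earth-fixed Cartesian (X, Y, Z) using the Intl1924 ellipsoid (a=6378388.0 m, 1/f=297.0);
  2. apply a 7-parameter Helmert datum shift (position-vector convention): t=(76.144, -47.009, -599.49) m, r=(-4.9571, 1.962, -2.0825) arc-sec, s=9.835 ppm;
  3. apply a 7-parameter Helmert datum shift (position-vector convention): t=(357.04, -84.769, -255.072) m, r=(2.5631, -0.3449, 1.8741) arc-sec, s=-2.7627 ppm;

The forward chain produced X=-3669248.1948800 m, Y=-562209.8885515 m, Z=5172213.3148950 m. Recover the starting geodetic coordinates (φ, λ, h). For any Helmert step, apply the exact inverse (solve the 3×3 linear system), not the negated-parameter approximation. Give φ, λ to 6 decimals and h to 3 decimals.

start: X=-3669248.1949, Y=-562209.8886, Z=5172213.3149 m
→ Helmert⁻¹: X=-3669611.8304, Y=-562029.0561, Z=5172495.7969
→ Helmert⁻¹: X=-3669695.4137, Y=-562137.8912, Z=5172995.9940
→ geod (Bowring, a=6378388.000): φ=54.51693900°, λ=-171.29091400°, h=3114.7670 m

φ=54.516939°, λ=-171.290914°, h=3114.767 m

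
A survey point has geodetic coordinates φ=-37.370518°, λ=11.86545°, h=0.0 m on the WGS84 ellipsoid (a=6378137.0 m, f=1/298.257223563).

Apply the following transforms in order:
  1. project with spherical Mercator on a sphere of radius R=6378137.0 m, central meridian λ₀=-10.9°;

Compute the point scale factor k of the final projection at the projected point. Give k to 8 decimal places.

start: φ=-37.370518°, λ=11.865450°, h=0.000 m
→ into merc (λ₀=-10.9°): φ=-37.37051800°, λ−λ₀=22.76545000°
scale k = 1.25829366

1.25829366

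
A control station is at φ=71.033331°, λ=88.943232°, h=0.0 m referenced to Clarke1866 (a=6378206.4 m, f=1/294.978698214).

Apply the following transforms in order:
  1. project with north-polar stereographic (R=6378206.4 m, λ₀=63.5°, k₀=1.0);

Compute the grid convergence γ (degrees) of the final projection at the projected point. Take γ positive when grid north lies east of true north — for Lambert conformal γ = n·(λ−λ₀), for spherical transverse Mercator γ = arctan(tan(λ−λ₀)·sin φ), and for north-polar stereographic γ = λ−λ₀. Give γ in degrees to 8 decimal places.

start: φ=71.033331°, λ=88.943232°, h=0.000 m
→ into stereo (λ₀=63.5°): φ=71.03333100°, λ−λ₀=25.44323200°
convergence γ = 25.44323200°

25.44323200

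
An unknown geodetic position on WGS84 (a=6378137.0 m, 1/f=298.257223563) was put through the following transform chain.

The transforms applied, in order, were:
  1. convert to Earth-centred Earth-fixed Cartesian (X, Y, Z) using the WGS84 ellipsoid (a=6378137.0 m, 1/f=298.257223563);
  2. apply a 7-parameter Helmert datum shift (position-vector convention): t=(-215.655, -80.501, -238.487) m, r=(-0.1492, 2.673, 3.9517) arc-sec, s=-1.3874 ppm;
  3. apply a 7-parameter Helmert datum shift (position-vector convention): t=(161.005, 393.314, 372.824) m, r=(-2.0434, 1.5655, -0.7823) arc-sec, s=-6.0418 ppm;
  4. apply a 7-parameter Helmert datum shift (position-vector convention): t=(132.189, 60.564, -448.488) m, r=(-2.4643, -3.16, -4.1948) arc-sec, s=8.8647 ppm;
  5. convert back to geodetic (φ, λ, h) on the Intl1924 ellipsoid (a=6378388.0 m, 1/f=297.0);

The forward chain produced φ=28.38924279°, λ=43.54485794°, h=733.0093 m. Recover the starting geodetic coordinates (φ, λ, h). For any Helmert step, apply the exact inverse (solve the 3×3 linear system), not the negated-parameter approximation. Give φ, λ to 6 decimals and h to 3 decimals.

start: φ=28.389243°, λ=43.544858°, h=733.009 m
→ ECEF (a=6378388.000, f=1/297.0): X=4070836.2177, Y=3869141.0883, Z=3014914.7555
→ Helmert⁻¹: X=4070635.4529, Y=3869092.9859, Z=3015320.3759
→ Helmert⁻¹: X=4070461.4848, Y=3868708.6150, Z=3015034.9876
→ Helmert⁻¹: X=4070717.8299, Y=3868714.3140, Z=3015333.2091
→ geod (Bowring, a=6378137.000): φ=28.39350500°, λ=43.54253400°, h=828.2400 m

φ=28.393505°, λ=43.542534°, h=828.240 m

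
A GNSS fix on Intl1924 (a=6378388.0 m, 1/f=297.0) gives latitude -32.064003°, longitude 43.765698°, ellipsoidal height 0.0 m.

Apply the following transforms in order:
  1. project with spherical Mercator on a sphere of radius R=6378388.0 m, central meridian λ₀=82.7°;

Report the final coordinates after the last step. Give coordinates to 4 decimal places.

start: φ=-32.064003°, λ=43.765698°, h=0.000 m
→ merc (R=6378388.0, λ₀=82.7°): E=-4334317.2355, N=-3771863.3797

E=-4334317.2355 m, N=-3771863.3797 m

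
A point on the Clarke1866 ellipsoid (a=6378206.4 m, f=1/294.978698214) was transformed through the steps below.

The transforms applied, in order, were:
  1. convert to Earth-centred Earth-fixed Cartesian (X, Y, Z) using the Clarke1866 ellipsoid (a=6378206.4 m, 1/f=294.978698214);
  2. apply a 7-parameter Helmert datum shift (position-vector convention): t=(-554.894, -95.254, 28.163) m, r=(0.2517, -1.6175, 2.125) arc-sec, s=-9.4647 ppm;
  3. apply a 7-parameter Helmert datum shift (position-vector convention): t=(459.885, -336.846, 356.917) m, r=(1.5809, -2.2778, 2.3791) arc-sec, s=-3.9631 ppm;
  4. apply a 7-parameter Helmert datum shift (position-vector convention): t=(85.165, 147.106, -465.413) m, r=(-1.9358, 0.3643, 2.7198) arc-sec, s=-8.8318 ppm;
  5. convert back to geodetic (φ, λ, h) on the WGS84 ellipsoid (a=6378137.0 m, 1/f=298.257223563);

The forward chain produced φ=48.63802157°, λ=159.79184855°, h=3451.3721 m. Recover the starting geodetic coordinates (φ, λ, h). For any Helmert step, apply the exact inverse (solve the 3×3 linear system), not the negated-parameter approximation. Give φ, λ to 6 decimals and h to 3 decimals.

φ=48.640944°, λ=159.785817°, h=3777.197 m

start: φ=48.638022°, λ=159.791849°, h=3451.372 m
→ ECEF (a=6378137.000, f=1/298.257223563): X=-3964936.9711, Y=1459453.2440, Z=4766644.2156
→ Helmert⁻¹: X=-3965046.3317, Y=1459326.5694, Z=4767158.4240
→ Helmert⁻¹: X=-3965452.4547, Y=1459751.4737, Z=4766853.0011
→ Helmert⁻¹: X=-3964882.6658, Y=1459907.2092, Z=4766899.2656
→ geod (Bowring, a=6378206.400): φ=48.64094400°, λ=159.78581700°, h=3777.1970 m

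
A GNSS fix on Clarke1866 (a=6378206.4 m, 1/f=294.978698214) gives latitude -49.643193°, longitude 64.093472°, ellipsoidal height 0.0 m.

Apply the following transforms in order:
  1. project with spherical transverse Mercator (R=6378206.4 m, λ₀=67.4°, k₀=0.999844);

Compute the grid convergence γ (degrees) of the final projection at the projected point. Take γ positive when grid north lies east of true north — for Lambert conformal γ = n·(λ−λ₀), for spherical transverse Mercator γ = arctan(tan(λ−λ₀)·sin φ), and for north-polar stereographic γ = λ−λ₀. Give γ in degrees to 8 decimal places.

2.52083566

start: φ=-49.643193°, λ=64.093472°, h=0.000 m
→ into tm (λ₀=67.4°): φ=-49.64319300°, λ−λ₀=-3.30652800°
convergence γ = 2.52083566°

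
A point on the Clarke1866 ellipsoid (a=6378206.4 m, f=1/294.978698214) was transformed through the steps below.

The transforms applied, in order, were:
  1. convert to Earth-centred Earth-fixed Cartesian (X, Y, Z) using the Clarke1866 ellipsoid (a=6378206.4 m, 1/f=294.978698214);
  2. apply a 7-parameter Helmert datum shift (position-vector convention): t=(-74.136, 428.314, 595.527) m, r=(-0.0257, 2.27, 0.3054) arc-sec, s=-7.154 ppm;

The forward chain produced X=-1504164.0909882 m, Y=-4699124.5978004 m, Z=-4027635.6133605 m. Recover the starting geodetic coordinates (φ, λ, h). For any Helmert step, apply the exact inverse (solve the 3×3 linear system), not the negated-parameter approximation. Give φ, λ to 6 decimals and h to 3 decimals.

φ=-39.417789°, λ=-107.746845°, h=342.689 m

start: X=-1504164.0910, Y=-4699124.5978, Z=-4027635.6134 m
→ Helmert⁻¹: X=-1504063.3413, Y=-4699583.8038, Z=-4028277.0967
→ geod (Bowring, a=6378206.400): φ=-39.41778900°, λ=-107.74684500°, h=342.6890 m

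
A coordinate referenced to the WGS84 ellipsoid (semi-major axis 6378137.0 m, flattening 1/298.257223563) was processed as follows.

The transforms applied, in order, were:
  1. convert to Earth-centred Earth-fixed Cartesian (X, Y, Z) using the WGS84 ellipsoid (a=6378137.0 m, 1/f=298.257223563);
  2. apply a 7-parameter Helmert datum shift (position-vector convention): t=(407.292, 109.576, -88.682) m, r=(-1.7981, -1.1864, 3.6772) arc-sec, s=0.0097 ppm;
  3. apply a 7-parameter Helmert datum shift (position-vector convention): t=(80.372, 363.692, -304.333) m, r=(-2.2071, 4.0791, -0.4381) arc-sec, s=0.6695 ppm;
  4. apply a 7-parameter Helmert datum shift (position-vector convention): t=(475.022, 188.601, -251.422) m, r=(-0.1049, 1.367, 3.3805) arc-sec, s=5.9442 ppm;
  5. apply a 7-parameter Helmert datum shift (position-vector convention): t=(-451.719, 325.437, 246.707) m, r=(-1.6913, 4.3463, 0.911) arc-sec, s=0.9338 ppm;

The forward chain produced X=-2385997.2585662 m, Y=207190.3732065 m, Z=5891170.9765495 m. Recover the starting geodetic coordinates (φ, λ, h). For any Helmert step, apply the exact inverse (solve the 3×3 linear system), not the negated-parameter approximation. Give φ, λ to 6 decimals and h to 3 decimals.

φ=68.005993°, λ=175.064062°, h=93.901 m

start: X=-2385997.2586, Y=207190.3732, Z=5891170.9765 m
→ Helmert⁻¹: X=-2385666.5277, Y=206826.9766, Z=5890870.1950
→ Helmert⁻¹: X=-2386163.0214, Y=206673.2584, Z=5891070.8903
→ Helmert⁻¹: X=-2386358.7409, Y=206241.3206, Z=5891326.2932
→ Helmert⁻¹: X=-2386728.4486, Y=206122.9341, Z=5891430.4429
→ geod (Bowring, a=6378137.000): φ=68.00599300°, λ=175.06406200°, h=93.9010 m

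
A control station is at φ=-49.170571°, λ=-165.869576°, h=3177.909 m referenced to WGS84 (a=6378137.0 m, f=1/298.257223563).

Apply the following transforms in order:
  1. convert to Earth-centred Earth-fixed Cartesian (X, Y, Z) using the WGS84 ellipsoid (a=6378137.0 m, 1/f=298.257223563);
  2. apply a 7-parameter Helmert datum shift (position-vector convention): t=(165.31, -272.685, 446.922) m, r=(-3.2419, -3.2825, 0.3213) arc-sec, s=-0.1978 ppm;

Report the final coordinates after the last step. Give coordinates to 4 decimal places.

start: φ=-49.170571°, λ=-165.869576°, h=3177.909 m
→ ECEF (a=6378137.000, f=1/298.257223563): X=-4053696.1166, Y=-1020506.7077, Z=-4805387.0844
→ Helmert 7p (PV): X=-4053451.9421, Y=-1020861.0324, Z=-4804987.6830

X=-4053451.9421 m, Y=-1020861.0324 m, Z=-4804987.6830 m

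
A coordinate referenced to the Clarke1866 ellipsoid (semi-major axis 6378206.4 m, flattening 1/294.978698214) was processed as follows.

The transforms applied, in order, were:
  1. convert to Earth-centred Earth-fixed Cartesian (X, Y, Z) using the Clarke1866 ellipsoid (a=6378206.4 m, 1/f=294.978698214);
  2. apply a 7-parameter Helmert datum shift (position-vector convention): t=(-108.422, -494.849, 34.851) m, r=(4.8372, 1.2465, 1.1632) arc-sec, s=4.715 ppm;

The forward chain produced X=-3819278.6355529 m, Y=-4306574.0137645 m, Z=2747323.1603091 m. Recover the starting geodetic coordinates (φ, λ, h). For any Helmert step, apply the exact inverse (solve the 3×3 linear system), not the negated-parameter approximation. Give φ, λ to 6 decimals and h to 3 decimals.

start: X=-3819278.6356, Y=-4306574.0138, Z=2747323.1603 m
→ Helmert⁻¹: X=-3819193.0920, Y=-4305972.8946, Z=2747353.2569
→ geod (Bowring, a=6378206.400): φ=25.66808600°, λ=-131.57150000°, h=3564.2870 m

φ=25.668086°, λ=-131.571500°, h=3564.287 m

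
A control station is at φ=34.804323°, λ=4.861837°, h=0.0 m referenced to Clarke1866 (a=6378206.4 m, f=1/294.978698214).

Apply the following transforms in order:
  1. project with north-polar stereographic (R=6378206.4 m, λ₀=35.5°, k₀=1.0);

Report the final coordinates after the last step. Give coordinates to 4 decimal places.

start: φ=34.804323°, λ=4.861837°, h=0.000 m
→ stereo (R=6378206.4, λ₀=35.5°): E=-3398252.2957, N=-5737405.5211

E=-3398252.2957 m, N=-5737405.5211 m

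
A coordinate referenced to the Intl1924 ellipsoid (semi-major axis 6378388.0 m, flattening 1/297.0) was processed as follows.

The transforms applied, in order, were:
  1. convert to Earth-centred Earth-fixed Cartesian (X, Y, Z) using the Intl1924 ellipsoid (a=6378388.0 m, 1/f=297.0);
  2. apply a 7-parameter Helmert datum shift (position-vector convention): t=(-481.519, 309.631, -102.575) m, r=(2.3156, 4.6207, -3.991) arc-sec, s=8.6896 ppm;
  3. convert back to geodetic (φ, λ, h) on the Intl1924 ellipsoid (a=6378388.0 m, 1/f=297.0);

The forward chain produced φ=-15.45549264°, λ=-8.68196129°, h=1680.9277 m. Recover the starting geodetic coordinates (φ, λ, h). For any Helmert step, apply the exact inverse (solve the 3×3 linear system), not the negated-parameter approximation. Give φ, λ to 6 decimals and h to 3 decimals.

φ=-15.451968°, λ=-8.683148°, h=2101.742 m

start: φ=-15.455493°, λ=-8.681961°, h=1680.928 m
→ ECEF (a=6378388.000, f=1/297.0): X=6080339.9490, Y=-928463.7241, Z=-1689199.1027
→ Helmert⁻¹: X=6080824.4324, Y=-928666.5877, Z=-1688935.2033
→ geod (Bowring, a=6378388.000): φ=-15.45196800°, λ=-8.68314800°, h=2101.7420 m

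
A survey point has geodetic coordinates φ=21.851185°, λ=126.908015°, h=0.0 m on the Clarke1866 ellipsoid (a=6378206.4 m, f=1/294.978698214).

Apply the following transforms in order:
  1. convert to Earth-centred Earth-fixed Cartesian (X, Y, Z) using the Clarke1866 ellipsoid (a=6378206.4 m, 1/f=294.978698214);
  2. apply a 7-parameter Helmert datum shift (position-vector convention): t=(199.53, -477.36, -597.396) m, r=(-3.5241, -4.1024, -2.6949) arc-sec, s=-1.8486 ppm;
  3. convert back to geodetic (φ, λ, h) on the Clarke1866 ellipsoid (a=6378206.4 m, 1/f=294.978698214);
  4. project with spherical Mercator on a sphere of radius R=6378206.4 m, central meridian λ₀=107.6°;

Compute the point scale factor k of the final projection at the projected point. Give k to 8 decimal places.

start: φ=21.851185°, λ=126.908015°, h=0.000 m
→ ECEF (a=6378206.400, f=1/294.978698214): X=-3556791.3659, Y=4735821.4275, Z=2358988.0004
→ Helmert 7p (PV): X=-3556570.3041, Y=4735422.0871, Z=2358234.5898
→ geod (Bowring, a=6378206.400): φ=21.84638851°, λ=126.90862504°, h=-699.9829 m
→ into merc (λ₀=107.6°): φ=21.84638851°, λ−λ₀=19.30862504°
scale k = 1.07737160

1.07737160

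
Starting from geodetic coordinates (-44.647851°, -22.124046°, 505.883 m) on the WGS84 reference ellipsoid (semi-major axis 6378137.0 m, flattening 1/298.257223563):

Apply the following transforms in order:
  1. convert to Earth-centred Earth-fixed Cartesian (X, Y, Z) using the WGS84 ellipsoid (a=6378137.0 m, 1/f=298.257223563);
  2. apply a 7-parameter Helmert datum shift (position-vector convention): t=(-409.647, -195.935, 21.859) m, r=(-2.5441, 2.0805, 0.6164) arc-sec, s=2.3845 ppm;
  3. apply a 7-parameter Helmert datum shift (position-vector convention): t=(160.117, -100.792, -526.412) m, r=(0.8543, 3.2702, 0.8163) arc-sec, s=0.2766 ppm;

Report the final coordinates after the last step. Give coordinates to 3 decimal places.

X=4210510.238 m, Y=-1712217.365 m, Z=-4460558.951 m

start: φ=-44.647851°, λ=-22.124046°, h=505.883 m
→ ECEF (a=6378137.000, f=1/298.257223563): X=4210852.3660, Y=-1711908.7908, Z=-4459947.3271
→ Helmert 7p (PV): X=4210412.8901, Y=-1712151.2339, Z=-4459957.4609
→ Helmert 7p (PV): X=4210510.2377, Y=-1712217.3646, Z=-4460558.9513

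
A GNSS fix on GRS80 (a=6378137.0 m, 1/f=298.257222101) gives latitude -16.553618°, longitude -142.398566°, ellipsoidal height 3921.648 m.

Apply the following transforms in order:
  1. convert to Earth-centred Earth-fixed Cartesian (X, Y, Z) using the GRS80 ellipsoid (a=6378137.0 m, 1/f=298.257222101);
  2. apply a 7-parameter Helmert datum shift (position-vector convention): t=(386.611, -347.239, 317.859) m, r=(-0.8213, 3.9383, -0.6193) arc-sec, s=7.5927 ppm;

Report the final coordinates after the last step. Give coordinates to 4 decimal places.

start: φ=-16.553618°, λ=-142.398566°, h=3921.648 m
→ ECEF (a=6378137.000, f=1/298.257222101): X=-4848090.6431, Y=-3733725.7107, Z=-1806653.7917
→ Helmert 7p (PV): X=-4847786.5481, Y=-3734093.9362, Z=-1806242.2158

X=-4847786.5481 m, Y=-3734093.9362 m, Z=-1806242.2158 m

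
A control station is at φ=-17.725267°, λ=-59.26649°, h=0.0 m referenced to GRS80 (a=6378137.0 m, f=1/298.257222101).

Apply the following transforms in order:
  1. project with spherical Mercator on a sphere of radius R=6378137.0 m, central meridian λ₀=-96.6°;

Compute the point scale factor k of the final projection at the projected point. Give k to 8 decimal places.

start: φ=-17.725267°, λ=-59.266490°, h=0.000 m
→ into merc (λ₀=-96.6°): φ=-17.72526700°, λ−λ₀=37.33351000°
scale k = 1.04983866

1.04983866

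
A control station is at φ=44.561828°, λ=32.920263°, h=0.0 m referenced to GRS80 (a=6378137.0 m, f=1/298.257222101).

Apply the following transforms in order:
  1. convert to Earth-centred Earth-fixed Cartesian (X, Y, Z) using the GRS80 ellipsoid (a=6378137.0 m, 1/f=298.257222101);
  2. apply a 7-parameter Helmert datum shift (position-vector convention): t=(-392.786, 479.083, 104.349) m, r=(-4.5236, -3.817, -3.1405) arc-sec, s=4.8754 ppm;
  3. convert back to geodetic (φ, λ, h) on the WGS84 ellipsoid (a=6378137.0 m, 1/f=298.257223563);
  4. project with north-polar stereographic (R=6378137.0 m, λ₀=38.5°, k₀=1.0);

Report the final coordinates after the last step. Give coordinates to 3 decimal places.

start: φ=44.561828°, λ=32.920263°, h=0.000 m
→ ECEF (a=6378137.000, f=1/298.257222101): X=3820982.6297, Y=2473821.8203, Z=4452785.9696
→ Helmert 7p (PV): X=3820563.7374, Y=2474352.4419, Z=4452928.4829
→ geod (Bowring, a=6378137.000): φ=44.56314083°, λ=32.92873527°, h=54.9688 m
→ stereo (R=6378137.0, λ₀=38.5°): E=-518513.3481, N=-5315657.5747

E=-518513.348 m, N=-5315657.575 m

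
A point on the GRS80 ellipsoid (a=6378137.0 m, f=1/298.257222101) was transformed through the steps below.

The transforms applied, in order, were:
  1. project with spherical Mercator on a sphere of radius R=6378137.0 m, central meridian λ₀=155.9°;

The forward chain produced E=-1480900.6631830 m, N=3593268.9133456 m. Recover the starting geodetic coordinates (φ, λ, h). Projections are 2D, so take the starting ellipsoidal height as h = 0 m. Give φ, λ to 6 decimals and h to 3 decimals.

φ=30.695516°, λ=142.596843°, h=0.000 m

start: E=-1480900.6632, N=3593268.9133 m
→ merc⁻¹: φ=30.69551600°, λ=142.59684300°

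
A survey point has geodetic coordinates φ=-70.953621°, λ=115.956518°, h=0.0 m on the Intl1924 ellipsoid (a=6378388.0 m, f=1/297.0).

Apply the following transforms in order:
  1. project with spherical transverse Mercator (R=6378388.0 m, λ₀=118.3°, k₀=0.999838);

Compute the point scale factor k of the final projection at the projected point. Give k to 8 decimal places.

0.99992703

start: φ=-70.953621°, λ=115.956518°, h=0.000 m
→ into tm (λ₀=118.3°): φ=-70.95362100°, λ−λ₀=-2.34348200°
scale k = 0.99992703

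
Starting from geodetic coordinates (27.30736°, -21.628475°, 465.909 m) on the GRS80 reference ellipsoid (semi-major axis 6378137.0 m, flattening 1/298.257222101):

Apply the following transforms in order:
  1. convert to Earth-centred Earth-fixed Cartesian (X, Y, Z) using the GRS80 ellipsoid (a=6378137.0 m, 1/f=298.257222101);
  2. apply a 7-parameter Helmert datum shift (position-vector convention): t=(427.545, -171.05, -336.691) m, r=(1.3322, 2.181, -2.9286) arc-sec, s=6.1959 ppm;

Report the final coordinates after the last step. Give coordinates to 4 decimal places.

X=5272889.5286 m, Y=-2090811.3222 m, Z=2908345.0702 m

start: φ=27.307360°, λ=-21.628475°, h=465.909 m
→ ECEF (a=6378137.000, f=1/298.257222101): X=5272428.2418, Y=-2090533.6730, Z=2908732.9911
→ Helmert 7p (PV): X=5272889.5286, Y=-2090811.3222, Z=2908345.0702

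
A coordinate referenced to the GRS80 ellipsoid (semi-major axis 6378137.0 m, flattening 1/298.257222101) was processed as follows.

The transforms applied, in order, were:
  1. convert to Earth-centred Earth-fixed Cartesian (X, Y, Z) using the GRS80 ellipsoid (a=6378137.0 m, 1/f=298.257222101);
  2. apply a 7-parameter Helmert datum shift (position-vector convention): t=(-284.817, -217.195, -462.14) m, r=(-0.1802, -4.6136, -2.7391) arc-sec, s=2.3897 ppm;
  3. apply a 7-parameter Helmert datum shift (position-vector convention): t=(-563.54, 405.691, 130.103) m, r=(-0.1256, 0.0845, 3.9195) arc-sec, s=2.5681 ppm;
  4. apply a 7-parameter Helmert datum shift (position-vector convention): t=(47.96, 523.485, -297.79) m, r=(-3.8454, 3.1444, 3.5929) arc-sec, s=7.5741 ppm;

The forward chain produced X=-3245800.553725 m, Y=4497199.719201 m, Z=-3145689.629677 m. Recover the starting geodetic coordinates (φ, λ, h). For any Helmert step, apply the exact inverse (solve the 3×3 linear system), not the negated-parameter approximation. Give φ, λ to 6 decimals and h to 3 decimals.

start: X=-3245800.5537, Y=4497199.7192, Z=-3145689.6297 m
→ Helmert⁻¹: X=-3245697.6521, Y=4496757.3511, Z=-3145333.6622
→ Helmert⁻¹: X=-3245039.0478, Y=4496403.6915, Z=-3145454.2787
→ Helmert⁻¹: X=-3244876.5325, Y=4496569.7980, Z=-3144908.1155
→ geod (Bowring, a=6378137.000): φ=-29.72506400°, λ=125.81548800°, h=1945.0450 m

φ=-29.725064°, λ=125.815488°, h=1945.045 m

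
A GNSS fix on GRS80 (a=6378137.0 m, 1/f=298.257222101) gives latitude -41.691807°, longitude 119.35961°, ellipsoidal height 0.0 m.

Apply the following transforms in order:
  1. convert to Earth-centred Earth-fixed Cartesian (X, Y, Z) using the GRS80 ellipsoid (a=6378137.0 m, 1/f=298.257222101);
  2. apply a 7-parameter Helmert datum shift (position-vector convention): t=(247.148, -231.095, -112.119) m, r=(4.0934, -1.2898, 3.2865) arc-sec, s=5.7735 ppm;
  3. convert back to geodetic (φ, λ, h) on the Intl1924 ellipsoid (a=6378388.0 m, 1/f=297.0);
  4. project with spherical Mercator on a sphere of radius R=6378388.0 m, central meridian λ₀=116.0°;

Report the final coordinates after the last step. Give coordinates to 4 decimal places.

E=373884.2186 m, N=-5115526.4830 m

start: φ=-41.691807°, λ=119.359610°, h=0.000 m
→ ECEF (a=6378137.000, f=1/298.257222101): X=-2338600.1694, Y=4157196.1746, Z=-4220103.7014
→ Helmert 7p (PV): X=-2338406.3730, Y=4157035.5691, Z=-4220172.3073
→ geod (Bowring, a=6378388.000): φ=-41.69449240°, λ=119.35852691°, h=-340.4939 m
→ merc (R=6378388.0, λ₀=116.0°): E=373884.2186, N=-5115526.4830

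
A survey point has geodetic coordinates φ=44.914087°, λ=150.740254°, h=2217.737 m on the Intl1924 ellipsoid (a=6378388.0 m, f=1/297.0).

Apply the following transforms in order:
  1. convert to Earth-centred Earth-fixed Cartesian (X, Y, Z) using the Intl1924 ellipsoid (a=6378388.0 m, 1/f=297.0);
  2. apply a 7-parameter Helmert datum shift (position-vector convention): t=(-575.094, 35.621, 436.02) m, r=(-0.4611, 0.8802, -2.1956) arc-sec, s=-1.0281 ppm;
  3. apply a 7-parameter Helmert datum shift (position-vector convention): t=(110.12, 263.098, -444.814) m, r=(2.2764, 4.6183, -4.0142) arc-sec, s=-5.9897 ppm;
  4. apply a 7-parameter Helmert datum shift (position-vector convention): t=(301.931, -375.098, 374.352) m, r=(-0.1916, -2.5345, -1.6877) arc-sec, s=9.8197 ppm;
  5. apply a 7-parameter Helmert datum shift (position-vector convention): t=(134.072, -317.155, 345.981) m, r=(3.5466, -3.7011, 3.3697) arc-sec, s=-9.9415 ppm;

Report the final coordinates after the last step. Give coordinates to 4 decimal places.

start: φ=44.914087°, λ=150.740254°, h=2217.737 m
→ ECEF (a=6378388.000, f=1/297.0): X=-3948643.2618, Y=2212228.8799, Z=4482238.4169
→ Helmert 7p (PV): X=-3949171.6208, Y=2212314.2780, Z=4482681.7335
→ Helmert 7p (PV): X=-3948894.4247, Y=2212591.5089, Z=4482322.9072
→ Helmert 7p (PV): X=-3948668.2441, Y=2212274.6125, Z=4482690.6961
→ Helmert 7p (PV): X=-3948611.4916, Y=2211793.8799, Z=4482959.2988

X=-3948611.4916 m, Y=2211793.8799 m, Z=4482959.2988 m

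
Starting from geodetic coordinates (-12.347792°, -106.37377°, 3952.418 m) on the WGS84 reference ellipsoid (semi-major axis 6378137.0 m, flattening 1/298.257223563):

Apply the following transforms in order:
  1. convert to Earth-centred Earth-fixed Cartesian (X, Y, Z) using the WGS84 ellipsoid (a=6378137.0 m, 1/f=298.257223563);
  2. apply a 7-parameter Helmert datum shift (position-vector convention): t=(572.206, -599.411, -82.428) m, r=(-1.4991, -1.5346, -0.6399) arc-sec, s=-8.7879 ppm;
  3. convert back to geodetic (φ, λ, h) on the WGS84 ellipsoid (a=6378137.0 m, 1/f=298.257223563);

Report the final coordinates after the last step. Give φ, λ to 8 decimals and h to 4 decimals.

start: φ=-12.347792°, λ=-106.373770°, h=3952.418 m
→ ECEF (a=6378137.000, f=1/298.257223563): X=-1757776.1030, Y=-5982521.1938, Z=-1355856.5071
→ Helmert 7p (PV): X=-1757196.9220, Y=-5983072.4319, Z=-1355896.6180
→ geod (Bowring, a=6378137.000): φ=-12.34743961°, λ=-106.36723637°, h=4318.1870 m

φ=-12.34743961°, λ=-106.36723637°, h=4318.1870 m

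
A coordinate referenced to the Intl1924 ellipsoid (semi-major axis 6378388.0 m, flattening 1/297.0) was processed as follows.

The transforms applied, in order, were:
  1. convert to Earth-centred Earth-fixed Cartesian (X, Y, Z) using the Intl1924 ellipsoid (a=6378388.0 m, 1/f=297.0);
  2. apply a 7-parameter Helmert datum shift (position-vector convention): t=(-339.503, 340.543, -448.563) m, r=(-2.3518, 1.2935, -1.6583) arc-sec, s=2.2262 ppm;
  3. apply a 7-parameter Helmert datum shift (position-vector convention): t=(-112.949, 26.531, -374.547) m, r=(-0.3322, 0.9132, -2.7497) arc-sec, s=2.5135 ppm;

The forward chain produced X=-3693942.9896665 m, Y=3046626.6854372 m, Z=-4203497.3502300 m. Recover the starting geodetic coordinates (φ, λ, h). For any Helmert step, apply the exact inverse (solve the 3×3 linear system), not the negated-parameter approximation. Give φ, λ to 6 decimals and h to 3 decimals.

start: X=-3693942.9897, Y=3046626.6854, Z=-4203497.3502 m
→ Helmert⁻¹: X=-3693842.7610, Y=3046550.0238, Z=-4203123.6859
→ Helmert⁻¹: X=-3693493.1710, Y=3046220.9230, Z=-4202654.1965
→ geod (Bowring, a=6378388.000): φ=-41.46882900°, λ=140.48577800°, h=1515.5190 m

φ=-41.468829°, λ=140.485778°, h=1515.519 m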